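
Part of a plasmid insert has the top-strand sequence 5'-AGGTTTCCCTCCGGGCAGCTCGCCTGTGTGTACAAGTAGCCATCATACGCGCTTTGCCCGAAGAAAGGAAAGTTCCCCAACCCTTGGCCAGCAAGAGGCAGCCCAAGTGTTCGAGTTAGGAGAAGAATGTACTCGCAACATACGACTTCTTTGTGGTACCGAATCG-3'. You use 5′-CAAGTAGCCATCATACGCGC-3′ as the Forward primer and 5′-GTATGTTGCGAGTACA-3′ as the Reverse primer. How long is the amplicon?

111 bp

The forward primer matches the template at positions 33–52.
The reverse primer's reverse complement is TGTACTCGCAACATAC, which matches the template at positions 128–143.
Amplicon spans positions 33–143: 111 bp.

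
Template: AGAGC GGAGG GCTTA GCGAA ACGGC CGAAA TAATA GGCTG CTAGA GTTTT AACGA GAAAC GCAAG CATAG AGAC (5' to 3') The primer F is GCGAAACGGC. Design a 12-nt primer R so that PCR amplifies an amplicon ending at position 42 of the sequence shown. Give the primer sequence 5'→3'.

The forward primer binds at positions 16–25; the product's 3' end on the top strand is position 42.
The reverse primer anneals to the top strand over positions 31–42, i.e. to TAATAGGCTGCT.
Its sequence written 5'→3' is the reverse complement: AGCAGCCTATTA.

5'-AGCAGCCTATTA-3'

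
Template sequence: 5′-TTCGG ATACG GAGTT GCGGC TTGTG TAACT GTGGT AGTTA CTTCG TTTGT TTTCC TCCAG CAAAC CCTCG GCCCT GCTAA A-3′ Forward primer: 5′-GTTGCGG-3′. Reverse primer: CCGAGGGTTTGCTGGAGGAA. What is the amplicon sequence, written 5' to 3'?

5'-GTTGCGGCTTGTGTAACTGTGGTAGTTACTTCGTTTGTTTTCCTCCAGCAAACCCTCGG-3'

Scanning the template, GTTGCGG occurs at positions 13–19; this primer anneals to the bottom strand there with its 3' end pointing downstream.
Reverse complement of the reverse primer: TTCCTCCAGCAAACCCTCGG. This occurs on the top strand at positions 52–71.
The product is the template from position 13 through 71 (59 bp).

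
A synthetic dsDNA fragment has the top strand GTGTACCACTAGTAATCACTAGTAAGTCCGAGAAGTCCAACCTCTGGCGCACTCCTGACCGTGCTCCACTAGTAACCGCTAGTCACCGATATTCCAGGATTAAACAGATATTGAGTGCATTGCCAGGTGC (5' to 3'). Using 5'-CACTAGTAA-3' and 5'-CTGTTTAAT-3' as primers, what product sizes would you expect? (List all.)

The forward primer CACTAGTAA matches the top strand at positions 7–15, 17–25, 67–75.
The reverse primer's reverse complement is ATTAAACAG, matching at positions 99–107.
Each forward site pairs with the reverse site to give a product ending at position 107: sizes 101, 91, 41 bp.

101 bp, 91 bp, 41 bp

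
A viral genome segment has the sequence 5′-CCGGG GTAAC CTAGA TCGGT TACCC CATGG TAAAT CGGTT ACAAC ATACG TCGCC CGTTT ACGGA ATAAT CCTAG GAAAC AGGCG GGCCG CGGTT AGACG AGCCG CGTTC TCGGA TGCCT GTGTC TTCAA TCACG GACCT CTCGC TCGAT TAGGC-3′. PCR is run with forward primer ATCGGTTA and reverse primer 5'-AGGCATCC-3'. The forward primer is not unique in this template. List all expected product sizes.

The forward primer ATCGGTTA matches the top strand at positions 15–22, 34–41.
The reverse primer's reverse complement is GGATGCCT, matching at positions 113–120.
Each forward site pairs with the reverse site to give a product ending at position 120: sizes 106, 87 bp.

106 bp, 87 bp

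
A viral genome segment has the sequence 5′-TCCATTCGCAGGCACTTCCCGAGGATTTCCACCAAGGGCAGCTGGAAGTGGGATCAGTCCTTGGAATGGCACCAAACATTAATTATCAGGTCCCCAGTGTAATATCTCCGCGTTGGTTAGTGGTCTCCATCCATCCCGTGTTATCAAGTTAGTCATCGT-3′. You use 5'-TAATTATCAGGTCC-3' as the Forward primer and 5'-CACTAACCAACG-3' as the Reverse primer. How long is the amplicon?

43 bp

Forward primer TAATTATCAGGTCC is found on the top strand at positions 80–93.
Reverse complement of the reverse primer: CGTTGGTTAGTG. This occurs on the top strand at positions 111–122.
The product runs from position 80 to position 122, so its length is 122 − 80 + 1 = 43 bp.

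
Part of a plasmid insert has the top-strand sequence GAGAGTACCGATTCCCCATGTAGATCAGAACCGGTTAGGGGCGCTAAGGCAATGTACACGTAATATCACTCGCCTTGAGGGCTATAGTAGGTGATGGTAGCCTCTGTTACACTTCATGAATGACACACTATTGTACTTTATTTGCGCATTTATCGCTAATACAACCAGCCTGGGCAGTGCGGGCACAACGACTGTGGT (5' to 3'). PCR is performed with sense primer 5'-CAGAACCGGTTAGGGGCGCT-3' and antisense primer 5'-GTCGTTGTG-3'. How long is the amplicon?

167 bp

Scanning the template, CAGAACCGGTTAGGGGCGCT occurs at positions 26–45; this primer anneals to the bottom strand there with its 3' end pointing downstream.
Reverse complement of the reverse primer: CACAACGAC. This occurs on the top strand at positions 184–192.
The product runs from position 26 to position 192, so its length is 192 − 26 + 1 = 167 bp.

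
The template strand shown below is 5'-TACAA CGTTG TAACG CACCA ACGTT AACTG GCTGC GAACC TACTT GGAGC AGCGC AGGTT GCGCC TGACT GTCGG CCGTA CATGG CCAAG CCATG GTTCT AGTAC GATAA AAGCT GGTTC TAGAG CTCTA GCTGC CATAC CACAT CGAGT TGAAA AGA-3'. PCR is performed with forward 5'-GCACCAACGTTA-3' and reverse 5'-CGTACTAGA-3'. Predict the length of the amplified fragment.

Scanning the template, GCACCAACGTTA occurs at positions 15–26; this primer anneals to the bottom strand there with its 3' end pointing downstream.
Reverse complement of the reverse primer: TCTAGTACG. This occurs on the top strand at positions 98–106.
Amplicon spans positions 15–106: 92 bp.

92 bp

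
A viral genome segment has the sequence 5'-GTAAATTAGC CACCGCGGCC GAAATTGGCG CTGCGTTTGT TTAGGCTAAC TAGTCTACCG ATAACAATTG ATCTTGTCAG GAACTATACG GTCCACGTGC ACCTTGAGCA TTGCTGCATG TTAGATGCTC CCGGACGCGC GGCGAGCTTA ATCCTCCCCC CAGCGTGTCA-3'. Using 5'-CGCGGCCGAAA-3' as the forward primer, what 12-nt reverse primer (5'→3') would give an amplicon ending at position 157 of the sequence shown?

5'-GGAGGATTAAGC-3'

The forward primer binds at positions 14–24; the product's 3' end on the top strand is position 157.
The reverse primer anneals to the top strand over positions 146–157, i.e. to GCTTAATCCTCC.
Its sequence written 5'→3' is the reverse complement: GGAGGATTAAGC.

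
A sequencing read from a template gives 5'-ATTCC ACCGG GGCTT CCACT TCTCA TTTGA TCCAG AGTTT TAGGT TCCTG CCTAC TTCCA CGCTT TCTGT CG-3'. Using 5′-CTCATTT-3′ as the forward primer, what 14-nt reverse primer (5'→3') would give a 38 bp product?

The forward primer binds at positions 22–28, so a 38 bp product ends at position 22 + 38 − 1 = 59.
The reverse primer anneals to the top strand over positions 46–59, i.e. to TCCTGCCTACTTCC.
Its sequence written 5'→3' is the reverse complement: GGAAGTAGGCAGGA.

5'-GGAAGTAGGCAGGA-3'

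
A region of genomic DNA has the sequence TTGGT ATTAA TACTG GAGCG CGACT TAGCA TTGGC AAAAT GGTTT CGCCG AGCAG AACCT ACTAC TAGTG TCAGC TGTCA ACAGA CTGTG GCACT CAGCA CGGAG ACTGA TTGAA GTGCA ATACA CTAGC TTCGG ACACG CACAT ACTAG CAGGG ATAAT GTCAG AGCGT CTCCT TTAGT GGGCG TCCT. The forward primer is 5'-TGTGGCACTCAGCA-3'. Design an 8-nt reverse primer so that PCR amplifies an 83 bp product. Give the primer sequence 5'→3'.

5'-CGCTCTGA-3'

The forward primer binds at positions 87–100, so an 83 bp product ends at position 87 + 83 − 1 = 169.
The reverse primer anneals to the top strand over positions 162–169, i.e. to TCAGAGCG.
Its sequence written 5'→3' is the reverse complement: CGCTCTGA.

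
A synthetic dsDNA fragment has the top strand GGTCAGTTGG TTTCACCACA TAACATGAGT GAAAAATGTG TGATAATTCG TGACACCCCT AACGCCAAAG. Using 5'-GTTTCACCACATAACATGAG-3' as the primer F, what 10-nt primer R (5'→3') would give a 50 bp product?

5'-GGGGTGTCAC-3'

The forward primer binds at positions 10–29, so a 50 bp product ends at position 10 + 50 − 1 = 59.
The reverse primer anneals to the top strand over positions 50–59, i.e. to GTGACACCCC.
Its sequence written 5'→3' is the reverse complement: GGGGTGTCAC.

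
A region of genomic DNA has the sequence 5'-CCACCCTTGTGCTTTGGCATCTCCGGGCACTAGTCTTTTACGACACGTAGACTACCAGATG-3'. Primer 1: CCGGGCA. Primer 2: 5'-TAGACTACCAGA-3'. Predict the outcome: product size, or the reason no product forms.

No product — both primers anneal to the same strand and extend in the same direction.

Primer 1 (CCGGGCA) matches the top strand at positions 23–29 (3' end points downstream).
Primer 2 (TAGACTACCAGA) also matches the top strand directly, at positions 48–59 — its reverse complement TCTGGTAGTCTA is not present.
Both primers anneal to the bottom strand with 3' ends pointing the same way, so neither can prime synthesis back toward the other.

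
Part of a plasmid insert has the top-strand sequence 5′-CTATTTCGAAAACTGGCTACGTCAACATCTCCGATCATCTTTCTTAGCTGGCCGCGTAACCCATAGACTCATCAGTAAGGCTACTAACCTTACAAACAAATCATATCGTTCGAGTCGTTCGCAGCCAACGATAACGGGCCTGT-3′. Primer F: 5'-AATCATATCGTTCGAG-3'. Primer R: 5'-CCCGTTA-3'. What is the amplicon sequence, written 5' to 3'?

The forward primer matches the template at positions 99–114.
Taking the reverse complement of CCCGTTA gives TAACGGG, found at positions 132–138 on the template; the primer anneals here to the top strand with its 3' end pointing upstream.
The product is the template from position 99 through 138 (40 bp).

5'-AATCATATCGTTCGAGTCGTTCGCAGCCAACGATAACGGG-3'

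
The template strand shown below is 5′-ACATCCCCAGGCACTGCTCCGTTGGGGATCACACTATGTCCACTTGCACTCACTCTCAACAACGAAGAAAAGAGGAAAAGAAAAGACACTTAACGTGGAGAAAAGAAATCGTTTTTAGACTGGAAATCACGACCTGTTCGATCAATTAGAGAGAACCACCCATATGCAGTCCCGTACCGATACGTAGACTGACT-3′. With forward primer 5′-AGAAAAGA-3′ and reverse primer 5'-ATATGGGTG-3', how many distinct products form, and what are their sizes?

The forward primer AGAAAAGA matches the top strand at positions 66–73, 79–86, 99–106.
The reverse primer's reverse complement is CACCCATAT, matching at positions 157–165.
Each forward site pairs with the reverse site to give a product ending at position 165: sizes 100, 87, 67 bp.

Three products: 100 bp, 87 bp, 67 bp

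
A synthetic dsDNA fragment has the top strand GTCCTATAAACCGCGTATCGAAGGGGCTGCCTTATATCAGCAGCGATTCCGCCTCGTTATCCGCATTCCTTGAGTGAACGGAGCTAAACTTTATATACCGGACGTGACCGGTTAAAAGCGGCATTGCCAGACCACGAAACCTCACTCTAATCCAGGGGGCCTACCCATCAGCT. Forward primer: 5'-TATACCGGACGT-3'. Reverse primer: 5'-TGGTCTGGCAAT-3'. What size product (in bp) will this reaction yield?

41 bp

The forward primer matches the template at positions 94–105.
The reverse primer's reverse complement is ATTGCCAGACCA, which matches the template at positions 123–134.
The product runs from position 94 to position 134, so its length is 134 − 94 + 1 = 41 bp.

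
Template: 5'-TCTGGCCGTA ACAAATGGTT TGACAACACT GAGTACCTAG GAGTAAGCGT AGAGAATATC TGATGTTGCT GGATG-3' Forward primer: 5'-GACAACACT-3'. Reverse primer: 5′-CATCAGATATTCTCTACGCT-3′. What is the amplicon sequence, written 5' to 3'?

5'-GACAACACTGAGTACCTAGGAGTAAGCGTAGAGAATATCTGATG-3'

The forward primer matches the template at positions 22–30.
Reverse complement of the reverse primer: AGCGTAGAGAATATCTGATG. This occurs on the top strand at positions 46–65.
The product is the template from position 22 through 65 (44 bp).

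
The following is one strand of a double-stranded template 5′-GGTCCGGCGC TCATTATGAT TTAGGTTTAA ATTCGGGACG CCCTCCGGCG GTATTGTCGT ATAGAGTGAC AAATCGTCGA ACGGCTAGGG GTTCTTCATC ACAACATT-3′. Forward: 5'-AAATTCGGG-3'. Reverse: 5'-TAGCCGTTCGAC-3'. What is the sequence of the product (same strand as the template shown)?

5'-AAATTCGGGACGCCCTCCGGCGGTATTGTCGTATAGAGTGACAAATCGTCGAACGGCTA-3'

The forward primer matches the template at positions 29–37.
Reverse complement of the reverse primer: GTCGAACGGCTA. This occurs on the top strand at positions 76–87.
The product is the template from position 29 through 87 (59 bp).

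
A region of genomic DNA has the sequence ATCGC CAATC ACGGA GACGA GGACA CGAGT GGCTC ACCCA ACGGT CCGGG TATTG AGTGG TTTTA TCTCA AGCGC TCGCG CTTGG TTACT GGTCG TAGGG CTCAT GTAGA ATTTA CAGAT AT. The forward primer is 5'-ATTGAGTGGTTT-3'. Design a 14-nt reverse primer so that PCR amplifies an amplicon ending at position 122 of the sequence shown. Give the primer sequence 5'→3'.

5'-ATATCTGTAAATTC-3'

The forward primer binds at positions 52–63; the product's 3' end on the top strand is position 122.
The reverse primer anneals to the top strand over positions 109–122, i.e. to GAATTTACAGATAT.
Its sequence written 5'→3' is the reverse complement: ATATCTGTAAATTC.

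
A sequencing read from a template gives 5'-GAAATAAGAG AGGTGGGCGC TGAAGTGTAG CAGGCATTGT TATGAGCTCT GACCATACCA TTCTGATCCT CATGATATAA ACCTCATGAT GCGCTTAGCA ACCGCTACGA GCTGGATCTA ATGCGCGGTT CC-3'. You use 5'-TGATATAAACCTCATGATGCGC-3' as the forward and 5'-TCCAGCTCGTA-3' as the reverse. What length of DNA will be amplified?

Forward primer TGATATAAACCTCATGATGCGC is found on the top strand at positions 73–94.
Reverse complement of the reverse primer: TACGAGCTGGA. This occurs on the top strand at positions 106–116.
The product runs from position 73 to position 116, so its length is 116 − 73 + 1 = 44 bp.

44 bp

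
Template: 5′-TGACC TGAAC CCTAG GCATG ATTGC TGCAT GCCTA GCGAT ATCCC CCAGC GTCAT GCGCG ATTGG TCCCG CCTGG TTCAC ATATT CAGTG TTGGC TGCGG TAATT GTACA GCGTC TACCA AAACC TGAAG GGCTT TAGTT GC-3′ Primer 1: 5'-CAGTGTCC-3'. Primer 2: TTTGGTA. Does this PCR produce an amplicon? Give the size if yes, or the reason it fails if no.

Primer 1 (CAGTGTCC) does not match the top strand, and its reverse complement GGACACTG does not match either.
With no annealing site for primer 1, no amplification occurs.

No product — primer 1 has no binding site in the template.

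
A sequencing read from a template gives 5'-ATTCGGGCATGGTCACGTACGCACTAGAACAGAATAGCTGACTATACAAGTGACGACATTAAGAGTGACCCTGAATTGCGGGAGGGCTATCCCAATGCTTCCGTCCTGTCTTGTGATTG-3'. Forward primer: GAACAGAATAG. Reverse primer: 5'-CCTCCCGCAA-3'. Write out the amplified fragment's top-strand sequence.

Forward primer GAACAGAATAG is found on the top strand at positions 27–37.
Taking the reverse complement of CCTCCCGCAA gives TTGCGGGAGG, found at positions 76–85 on the template; the primer anneals here to the top strand with its 3' end pointing upstream.
The product is the template from position 27 through 85 (59 bp).

5'-GAACAGAATAGCTGACTATACAAGTGACGACATTAAGAGTGACCCTGAATTGCGGGAGG-3'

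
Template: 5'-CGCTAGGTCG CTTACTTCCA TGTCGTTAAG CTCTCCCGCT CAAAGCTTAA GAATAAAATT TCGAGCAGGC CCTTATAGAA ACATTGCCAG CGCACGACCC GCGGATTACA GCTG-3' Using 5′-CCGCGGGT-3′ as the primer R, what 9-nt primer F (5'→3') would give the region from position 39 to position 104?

The reverse primer's reverse complement ACCCGCGG matches the template at positions 97–104; the product starts at position 39.
The forward primer is identical to the top strand over positions 39–47: CTCAAAGCT.

5'-CTCAAAGCT-3'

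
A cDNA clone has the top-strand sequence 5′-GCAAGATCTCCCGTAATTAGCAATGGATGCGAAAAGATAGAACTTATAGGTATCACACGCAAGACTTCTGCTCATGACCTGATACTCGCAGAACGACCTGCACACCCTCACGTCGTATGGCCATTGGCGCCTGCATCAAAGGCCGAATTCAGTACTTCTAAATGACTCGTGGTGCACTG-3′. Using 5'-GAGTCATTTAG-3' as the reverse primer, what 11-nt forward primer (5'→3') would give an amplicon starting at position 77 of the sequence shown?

The reverse primer's reverse complement CTAAATGACTC matches the template at positions 158–168; the product starts at position 77.
The forward primer is identical to the top strand over positions 77–87: ACCTGATACTC.

5'-ACCTGATACTC-3'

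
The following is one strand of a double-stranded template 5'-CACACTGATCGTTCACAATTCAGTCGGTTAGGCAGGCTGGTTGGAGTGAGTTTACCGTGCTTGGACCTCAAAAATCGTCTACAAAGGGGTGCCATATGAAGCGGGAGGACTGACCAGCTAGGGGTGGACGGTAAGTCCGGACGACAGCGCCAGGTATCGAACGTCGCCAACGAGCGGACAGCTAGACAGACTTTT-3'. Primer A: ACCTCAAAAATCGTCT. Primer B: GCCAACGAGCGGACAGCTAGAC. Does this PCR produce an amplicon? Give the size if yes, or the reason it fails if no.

Primer A (ACCTCAAAAATCGTCT) matches the top strand at positions 65–80 (3' end points downstream).
Primer B (GCCAACGAGCGGACAGCTAGAC) also matches the top strand directly, at positions 166–187 — its reverse complement GTCTAGCTGTCCGCTCGTTGGC is not present.
Both primers anneal to the bottom strand with 3' ends pointing the same way, so neither can prime synthesis back toward the other.

No product — both primers anneal to the same strand and extend in the same direction.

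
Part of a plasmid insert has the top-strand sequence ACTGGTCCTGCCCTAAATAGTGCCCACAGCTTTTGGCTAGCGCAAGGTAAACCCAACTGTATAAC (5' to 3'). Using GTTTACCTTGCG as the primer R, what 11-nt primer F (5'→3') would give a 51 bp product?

The reverse primer's reverse complement CGCAAGGTAAAC matches the template at positions 41–52, so the product ends at position 52.
A 51 bp product then starts at position 52 − 51 + 1 = 2.
The forward primer is identical to the top strand there: CTGGTCCTGCC.

5'-CTGGTCCTGCC-3'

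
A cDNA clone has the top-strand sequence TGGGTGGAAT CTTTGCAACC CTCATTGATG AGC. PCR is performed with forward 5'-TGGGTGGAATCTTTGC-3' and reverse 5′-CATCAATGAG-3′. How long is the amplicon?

30 bp

Forward primer TGGGTGGAATCTTTGC is found on the top strand at positions 1–16.
Taking the reverse complement of CATCAATGAG gives CTCATTGATG, found at positions 21–30 on the template; the primer anneals here to the top strand with its 3' end pointing upstream.
Product length = (reverse-primer end) − (forward-primer start) + 1 = 30 − 1 + 1 = 30 bp.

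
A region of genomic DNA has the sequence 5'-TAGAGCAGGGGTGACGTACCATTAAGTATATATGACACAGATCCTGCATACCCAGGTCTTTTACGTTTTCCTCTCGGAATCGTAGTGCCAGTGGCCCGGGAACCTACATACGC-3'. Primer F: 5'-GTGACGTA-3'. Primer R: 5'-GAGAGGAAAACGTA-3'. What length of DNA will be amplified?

Forward primer GTGACGTA is found on the top strand at positions 11–18.
The reverse primer's reverse complement is TACGTTTTCCTCTC, which matches the template at positions 62–75.
The product runs from position 11 to position 75, so its length is 75 − 11 + 1 = 65 bp.

65 bp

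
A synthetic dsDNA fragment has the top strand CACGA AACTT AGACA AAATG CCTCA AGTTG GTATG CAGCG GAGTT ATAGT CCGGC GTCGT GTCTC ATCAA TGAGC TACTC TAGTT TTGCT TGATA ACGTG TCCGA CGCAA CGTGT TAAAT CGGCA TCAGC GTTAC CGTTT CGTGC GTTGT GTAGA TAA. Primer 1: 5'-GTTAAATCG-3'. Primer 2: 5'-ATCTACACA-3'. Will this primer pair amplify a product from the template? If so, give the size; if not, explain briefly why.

Primer 1 (GTTAAATCG) matches the top strand at positions 114–122; it acts as a forward primer.
Primer 2's reverse complement is TGTGTAGAT, matching the top strand at positions 148–156; it acts as a reverse primer.
The 3' ends face each other across positions 114–156, giving a 43 bp product.

Yes — a 43 bp product.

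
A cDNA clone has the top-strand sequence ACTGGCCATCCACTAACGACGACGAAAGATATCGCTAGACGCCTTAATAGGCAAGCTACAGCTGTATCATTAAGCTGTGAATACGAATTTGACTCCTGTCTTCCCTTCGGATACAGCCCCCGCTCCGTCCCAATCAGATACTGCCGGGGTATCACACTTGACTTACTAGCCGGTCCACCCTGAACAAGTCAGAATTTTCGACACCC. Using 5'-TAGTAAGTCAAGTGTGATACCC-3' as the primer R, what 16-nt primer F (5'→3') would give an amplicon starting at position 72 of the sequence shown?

The reverse primer's reverse complement GGGTATCACACTTGACTTACTA matches the template at positions 147–168; the product starts at position 72.
The forward primer is identical to the top strand over positions 72–87: AAGCTGTGAATACGAA.

5'-AAGCTGTGAATACGAA-3'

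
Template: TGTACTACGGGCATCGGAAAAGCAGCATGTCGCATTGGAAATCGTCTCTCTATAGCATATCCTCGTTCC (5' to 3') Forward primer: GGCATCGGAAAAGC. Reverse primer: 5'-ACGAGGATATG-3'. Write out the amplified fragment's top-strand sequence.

5'-GGCATCGGAAAAGCAGCATGTCGCATTGGAAATCGTCTCTCTATAGCATATCCTCGT-3'

Forward primer GGCATCGGAAAAGC is found on the top strand at positions 10–23.
Taking the reverse complement of ACGAGGATATG gives CATATCCTCGT, found at positions 56–66 on the template; the primer anneals here to the top strand with its 3' end pointing upstream.
The product is the template from position 10 through 66 (57 bp).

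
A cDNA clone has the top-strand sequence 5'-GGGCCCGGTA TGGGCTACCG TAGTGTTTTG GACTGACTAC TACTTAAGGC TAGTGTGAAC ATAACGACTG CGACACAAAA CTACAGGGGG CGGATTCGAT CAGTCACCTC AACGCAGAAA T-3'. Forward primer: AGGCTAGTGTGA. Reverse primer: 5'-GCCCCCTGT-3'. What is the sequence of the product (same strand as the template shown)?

The forward primer matches the template at positions 47–58.
Taking the reverse complement of GCCCCCTGT gives ACAGGGGGC, found at positions 83–91 on the template; the primer anneals here to the top strand with its 3' end pointing upstream.
The product is the template from position 47 through 91 (45 bp).

5'-AGGCTAGTGTGAACATAACGACTGCGACACAAAACTACAGGGGGC-3'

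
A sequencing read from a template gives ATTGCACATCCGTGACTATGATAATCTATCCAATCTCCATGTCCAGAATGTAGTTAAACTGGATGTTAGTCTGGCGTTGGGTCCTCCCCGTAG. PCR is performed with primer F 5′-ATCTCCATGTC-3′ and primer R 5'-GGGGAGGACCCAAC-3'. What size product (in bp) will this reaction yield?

Scanning the template, ATCTCCATGTC occurs at positions 33–43; this primer anneals to the bottom strand there with its 3' end pointing downstream.
The reverse primer's reverse complement is GTTGGGTCCTCCCC, which matches the template at positions 76–89.
Product length = (reverse-primer end) − (forward-primer start) + 1 = 89 − 33 + 1 = 57 bp.

57 bp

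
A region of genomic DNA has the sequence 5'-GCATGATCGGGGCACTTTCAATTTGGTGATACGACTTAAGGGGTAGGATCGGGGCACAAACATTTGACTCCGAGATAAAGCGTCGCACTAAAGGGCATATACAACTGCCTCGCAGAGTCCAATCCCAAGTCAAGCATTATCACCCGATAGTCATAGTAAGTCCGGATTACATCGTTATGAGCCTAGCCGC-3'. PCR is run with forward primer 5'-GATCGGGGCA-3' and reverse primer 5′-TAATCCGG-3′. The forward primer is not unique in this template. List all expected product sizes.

The forward primer GATCGGGGCA matches the top strand at positions 5–14, 47–56.
The reverse primer's reverse complement is CCGGATTA, matching at positions 162–169.
Each forward site pairs with the reverse site to give a product ending at position 169: sizes 165, 123 bp.

165 bp, 123 bp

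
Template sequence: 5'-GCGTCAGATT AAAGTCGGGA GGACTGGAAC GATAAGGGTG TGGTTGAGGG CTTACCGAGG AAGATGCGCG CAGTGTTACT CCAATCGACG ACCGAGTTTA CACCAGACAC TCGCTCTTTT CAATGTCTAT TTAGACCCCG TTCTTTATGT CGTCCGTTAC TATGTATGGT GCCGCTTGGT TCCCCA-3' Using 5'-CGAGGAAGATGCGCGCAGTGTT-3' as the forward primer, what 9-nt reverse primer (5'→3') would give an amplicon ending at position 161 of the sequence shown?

5'-AGTAACGGA-3'

The forward primer binds at positions 56–77; the product's 3' end on the top strand is position 161.
The reverse primer anneals to the top strand over positions 153–161, i.e. to TCCGTTACT.
Its sequence written 5'→3' is the reverse complement: AGTAACGGA.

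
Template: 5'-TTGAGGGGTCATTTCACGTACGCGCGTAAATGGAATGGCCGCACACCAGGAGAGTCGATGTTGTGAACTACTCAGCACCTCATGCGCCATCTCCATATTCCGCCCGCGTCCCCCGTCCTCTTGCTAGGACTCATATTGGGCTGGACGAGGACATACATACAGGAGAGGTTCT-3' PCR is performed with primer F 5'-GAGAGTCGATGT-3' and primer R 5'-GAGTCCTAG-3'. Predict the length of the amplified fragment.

The forward primer matches the template at positions 50–61.
Taking the reverse complement of GAGTCCTAG gives CTAGGACTC, found at positions 124–132 on the template; the primer anneals here to the top strand with its 3' end pointing upstream.
Product length = (reverse-primer end) − (forward-primer start) + 1 = 132 − 50 + 1 = 83 bp.

83 bp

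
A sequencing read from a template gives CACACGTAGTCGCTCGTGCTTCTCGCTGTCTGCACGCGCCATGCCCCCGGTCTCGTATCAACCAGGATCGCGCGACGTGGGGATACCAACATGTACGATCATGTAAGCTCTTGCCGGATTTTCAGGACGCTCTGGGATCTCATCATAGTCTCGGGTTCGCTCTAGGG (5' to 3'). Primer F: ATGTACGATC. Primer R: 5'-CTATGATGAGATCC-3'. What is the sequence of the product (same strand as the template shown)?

Forward primer ATGTACGATC is found on the top strand at positions 91–100.
The reverse primer's reverse complement is GGATCTCATCATAG, which matches the template at positions 135–148.
The product is the template from position 91 through 148 (58 bp).

5'-ATGTACGATCATGTAAGCTCTTGCCGGATTTTCAGGACGCTCTGGGATCTCATCATAG-3'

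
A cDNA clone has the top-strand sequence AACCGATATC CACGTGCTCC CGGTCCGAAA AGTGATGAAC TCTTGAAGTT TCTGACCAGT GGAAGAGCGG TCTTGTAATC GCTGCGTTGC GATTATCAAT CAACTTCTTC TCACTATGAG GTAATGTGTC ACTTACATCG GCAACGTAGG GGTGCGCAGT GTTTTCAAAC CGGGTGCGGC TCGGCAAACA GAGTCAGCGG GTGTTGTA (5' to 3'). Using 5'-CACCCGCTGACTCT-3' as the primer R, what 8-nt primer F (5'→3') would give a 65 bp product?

5'-CGGCAACG-3'

The reverse primer's reverse complement AGAGTCAGCGGGTG matches the template at positions 190–203, so the product ends at position 203.
A 65 bp product then starts at position 203 − 65 + 1 = 139.
The forward primer is identical to the top strand there: CGGCAACG.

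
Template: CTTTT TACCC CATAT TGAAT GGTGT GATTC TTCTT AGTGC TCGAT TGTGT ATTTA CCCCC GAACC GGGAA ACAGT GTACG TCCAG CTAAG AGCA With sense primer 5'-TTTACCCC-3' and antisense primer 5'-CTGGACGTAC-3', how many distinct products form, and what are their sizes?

Two products: 82 bp, 34 bp

The forward primer TTTACCCC matches the top strand at positions 4–11, 52–59.
The reverse primer's reverse complement is GTACGTCCAG, matching at positions 76–85.
Each forward site pairs with the reverse site to give a product ending at position 85: sizes 82, 34 bp.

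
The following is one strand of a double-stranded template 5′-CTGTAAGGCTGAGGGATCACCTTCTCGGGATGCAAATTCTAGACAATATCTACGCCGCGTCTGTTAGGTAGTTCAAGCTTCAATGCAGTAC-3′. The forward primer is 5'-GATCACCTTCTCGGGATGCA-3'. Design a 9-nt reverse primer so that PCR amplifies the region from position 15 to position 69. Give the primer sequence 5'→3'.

5'-ACCTAACAG-3'

The product's 3' end on the top strand is position 69.
The reverse primer anneals to the top strand over positions 61–69, i.e. to CTGTTAGGT.
Its sequence written 5'→3' is the reverse complement: ACCTAACAG.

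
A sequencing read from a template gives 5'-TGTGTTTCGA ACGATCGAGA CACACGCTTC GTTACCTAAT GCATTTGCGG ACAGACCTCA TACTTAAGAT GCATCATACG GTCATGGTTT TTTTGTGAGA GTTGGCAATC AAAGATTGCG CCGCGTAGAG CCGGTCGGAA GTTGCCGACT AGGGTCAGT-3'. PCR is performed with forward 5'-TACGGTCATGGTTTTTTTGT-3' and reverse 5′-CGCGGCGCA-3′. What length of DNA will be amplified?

49 bp

Forward primer TACGGTCATGGTTTTTTTGT is found on the top strand at positions 77–96.
The reverse primer's reverse complement is TGCGCCGCG, which matches the template at positions 117–125.
Product length = (reverse-primer end) − (forward-primer start) + 1 = 125 − 77 + 1 = 49 bp.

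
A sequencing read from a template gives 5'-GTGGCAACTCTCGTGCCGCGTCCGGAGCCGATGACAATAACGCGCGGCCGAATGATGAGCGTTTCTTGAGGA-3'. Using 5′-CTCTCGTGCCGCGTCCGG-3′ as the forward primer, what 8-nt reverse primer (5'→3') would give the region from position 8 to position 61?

The product's 3' end on the top strand is position 61.
The reverse primer anneals to the top strand over positions 54–61, i.e. to GATGAGCG.
Its sequence written 5'→3' is the reverse complement: CGCTCATC.

5'-CGCTCATC-3'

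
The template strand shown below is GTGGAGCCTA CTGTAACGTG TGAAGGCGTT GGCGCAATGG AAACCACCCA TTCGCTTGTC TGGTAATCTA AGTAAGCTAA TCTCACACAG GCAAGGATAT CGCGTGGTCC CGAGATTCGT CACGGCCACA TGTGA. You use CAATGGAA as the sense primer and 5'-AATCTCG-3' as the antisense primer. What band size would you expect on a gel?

83 bp

Scanning the template, CAATGGAA occurs at positions 35–42; this primer anneals to the bottom strand there with its 3' end pointing downstream.
Taking the reverse complement of AATCTCG gives CGAGATT, found at positions 111–117 on the template; the primer anneals here to the top strand with its 3' end pointing upstream.
Amplicon spans positions 35–117: 83 bp.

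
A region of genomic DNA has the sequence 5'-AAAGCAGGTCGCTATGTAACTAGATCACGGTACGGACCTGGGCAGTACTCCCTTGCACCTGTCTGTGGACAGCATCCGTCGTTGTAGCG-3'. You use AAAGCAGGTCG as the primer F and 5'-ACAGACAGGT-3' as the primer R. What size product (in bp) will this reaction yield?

66 bp

The forward primer matches the template at positions 1–11.
Reverse complement of the reverse primer: ACCTGTCTGT. This occurs on the top strand at positions 57–66.
Product length = (reverse-primer end) − (forward-primer start) + 1 = 66 − 1 + 1 = 66 bp.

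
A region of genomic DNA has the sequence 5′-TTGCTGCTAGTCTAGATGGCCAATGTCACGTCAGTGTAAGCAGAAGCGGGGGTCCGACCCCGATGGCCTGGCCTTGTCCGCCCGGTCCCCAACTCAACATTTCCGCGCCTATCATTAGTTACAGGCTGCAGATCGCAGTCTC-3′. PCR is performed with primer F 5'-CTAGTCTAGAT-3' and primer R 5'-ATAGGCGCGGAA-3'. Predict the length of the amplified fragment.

The forward primer matches the template at positions 7–17.
Reverse complement of the reverse primer: TTCCGCGCCTAT. This occurs on the top strand at positions 101–112.
The product runs from position 7 to position 112, so its length is 112 − 7 + 1 = 106 bp.

106 bp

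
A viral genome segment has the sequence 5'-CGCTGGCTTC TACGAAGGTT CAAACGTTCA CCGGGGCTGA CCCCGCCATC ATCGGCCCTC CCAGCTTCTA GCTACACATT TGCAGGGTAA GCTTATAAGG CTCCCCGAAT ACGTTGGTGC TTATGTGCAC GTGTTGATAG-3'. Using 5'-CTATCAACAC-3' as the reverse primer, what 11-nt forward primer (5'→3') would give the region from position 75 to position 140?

5'-CACATTTGCAG-3'

The reverse primer's reverse complement GTGTTGATAG matches the template at positions 131–140; the product starts at position 75.
The forward primer is identical to the top strand over positions 75–85: CACATTTGCAG.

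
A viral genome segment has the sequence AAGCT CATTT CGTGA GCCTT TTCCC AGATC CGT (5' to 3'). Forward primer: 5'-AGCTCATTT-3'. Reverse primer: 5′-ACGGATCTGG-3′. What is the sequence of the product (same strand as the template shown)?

5'-AGCTCATTTCGTGAGCCTTTTCCCAGATCCGT-3'

Scanning the template, AGCTCATTT occurs at positions 2–10; this primer anneals to the bottom strand there with its 3' end pointing downstream.
The reverse primer's reverse complement is CCAGATCCGT, which matches the template at positions 24–33.
The product is the template from position 2 through 33 (32 bp).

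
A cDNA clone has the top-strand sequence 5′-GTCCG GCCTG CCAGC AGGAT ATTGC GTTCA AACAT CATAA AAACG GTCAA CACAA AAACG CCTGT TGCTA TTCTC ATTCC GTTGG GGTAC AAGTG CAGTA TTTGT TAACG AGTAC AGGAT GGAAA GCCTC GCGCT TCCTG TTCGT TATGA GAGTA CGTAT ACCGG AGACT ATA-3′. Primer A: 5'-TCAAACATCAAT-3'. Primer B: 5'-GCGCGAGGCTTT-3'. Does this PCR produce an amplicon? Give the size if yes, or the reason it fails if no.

Primer A (TCAAACATCAAT) does not match the top strand, and its reverse complement ATTGATGTTTGA does not match either.
With no annealing site for primer A, no amplification occurs.

No product — primer A has no binding site in the template.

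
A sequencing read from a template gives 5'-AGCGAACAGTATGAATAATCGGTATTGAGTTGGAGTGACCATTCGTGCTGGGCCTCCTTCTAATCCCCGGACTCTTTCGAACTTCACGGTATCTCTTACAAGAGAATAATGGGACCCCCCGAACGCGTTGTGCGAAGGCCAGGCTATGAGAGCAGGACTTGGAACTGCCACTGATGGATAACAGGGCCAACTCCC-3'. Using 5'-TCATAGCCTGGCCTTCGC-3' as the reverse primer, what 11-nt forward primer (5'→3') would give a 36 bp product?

The reverse primer's reverse complement GCGAAGGCCAGGCTATGA matches the template at positions 132–149, so the product ends at position 149.
A 36 bp product then starts at position 149 − 36 + 1 = 114.
The forward primer is identical to the top strand there: ACCCCCCGAAC.

5'-ACCCCCCGAAC-3'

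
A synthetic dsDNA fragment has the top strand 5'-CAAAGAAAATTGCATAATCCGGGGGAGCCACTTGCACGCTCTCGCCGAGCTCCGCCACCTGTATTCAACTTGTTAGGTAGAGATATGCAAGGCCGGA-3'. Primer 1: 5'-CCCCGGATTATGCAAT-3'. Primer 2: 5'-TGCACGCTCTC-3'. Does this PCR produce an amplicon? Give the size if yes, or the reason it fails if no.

Primer 1 (CCCCGGATTATGCAAT) has reverse complement ATTGCATAATCCGGGG, which matches the top strand at positions 9–24; primer 1 anneals to the top strand there with its 3' end pointing upstream toward position 9.
Primer 2 (TGCACGCTCTC) matches the top strand directly at positions 33–43; it anneals to the bottom strand with its 3' end pointing downstream toward position 43.
The 3' ends diverge (primer 1 extends toward position 1, primer 2 toward position 97), so the primers never converge on a shared product.

No product — the primers' 3' ends point away from each other.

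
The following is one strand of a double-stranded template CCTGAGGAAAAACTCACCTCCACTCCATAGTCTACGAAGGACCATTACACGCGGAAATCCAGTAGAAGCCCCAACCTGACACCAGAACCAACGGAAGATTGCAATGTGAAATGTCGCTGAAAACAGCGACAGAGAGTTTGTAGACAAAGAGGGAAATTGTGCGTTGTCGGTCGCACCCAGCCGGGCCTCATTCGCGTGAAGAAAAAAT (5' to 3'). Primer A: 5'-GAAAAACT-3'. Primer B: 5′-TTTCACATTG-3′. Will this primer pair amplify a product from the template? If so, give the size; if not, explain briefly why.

Primer A (GAAAAACT) matches the top strand at positions 7–14; it acts as a forward primer.
Primer B's reverse complement is CAATGTGAAA, matching the top strand at positions 102–111; it acts as a reverse primer.
The 3' ends face each other across positions 7–111, giving a 105 bp product.

Yes — a 105 bp product.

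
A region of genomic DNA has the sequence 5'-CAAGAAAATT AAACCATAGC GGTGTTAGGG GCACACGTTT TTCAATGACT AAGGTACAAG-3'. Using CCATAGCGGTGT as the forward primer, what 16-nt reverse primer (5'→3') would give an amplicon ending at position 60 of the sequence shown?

The forward primer binds at positions 14–25; the product's 3' end on the top strand is position 60.
The reverse primer anneals to the top strand over positions 45–60, i.e. to ATGACTAAGGTACAAG.
Its sequence written 5'→3' is the reverse complement: CTTGTACCTTAGTCAT.

5'-CTTGTACCTTAGTCAT-3'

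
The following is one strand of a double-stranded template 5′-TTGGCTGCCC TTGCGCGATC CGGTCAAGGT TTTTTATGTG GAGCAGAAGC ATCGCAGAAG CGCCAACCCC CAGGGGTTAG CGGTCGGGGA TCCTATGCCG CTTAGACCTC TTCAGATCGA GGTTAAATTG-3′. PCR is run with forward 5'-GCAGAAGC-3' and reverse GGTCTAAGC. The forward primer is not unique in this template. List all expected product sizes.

66 bp, 55 bp

The forward primer GCAGAAGC matches the top strand at positions 43–50, 54–61.
The reverse primer's reverse complement is GCTTAGACC, matching at positions 100–108.
Each forward site pairs with the reverse site to give a product ending at position 108: sizes 66, 55 bp.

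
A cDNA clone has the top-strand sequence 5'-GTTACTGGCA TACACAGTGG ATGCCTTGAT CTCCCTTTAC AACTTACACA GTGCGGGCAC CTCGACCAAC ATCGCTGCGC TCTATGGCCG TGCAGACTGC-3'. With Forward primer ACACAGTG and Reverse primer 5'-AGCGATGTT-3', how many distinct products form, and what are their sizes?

The forward primer ACACAGTG matches the top strand at positions 12–19, 46–53.
The reverse primer's reverse complement is AACATCGCT, matching at positions 68–76.
Each forward site pairs with the reverse site to give a product ending at position 76: sizes 65, 31 bp.

Two products: 65 bp, 31 bp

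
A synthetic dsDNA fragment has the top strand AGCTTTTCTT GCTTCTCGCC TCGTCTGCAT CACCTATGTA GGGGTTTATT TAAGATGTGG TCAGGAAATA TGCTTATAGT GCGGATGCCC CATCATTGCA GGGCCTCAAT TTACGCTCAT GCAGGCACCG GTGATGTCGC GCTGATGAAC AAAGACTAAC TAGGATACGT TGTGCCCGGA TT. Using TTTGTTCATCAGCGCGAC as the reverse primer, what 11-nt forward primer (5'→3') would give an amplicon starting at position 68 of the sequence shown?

The reverse primer's reverse complement GTCGCGCTGATGAACAAA matches the template at positions 136–153; the product starts at position 68.
The forward primer is identical to the top strand over positions 68–78: ATATGCTTATA.

5'-ATATGCTTATA-3'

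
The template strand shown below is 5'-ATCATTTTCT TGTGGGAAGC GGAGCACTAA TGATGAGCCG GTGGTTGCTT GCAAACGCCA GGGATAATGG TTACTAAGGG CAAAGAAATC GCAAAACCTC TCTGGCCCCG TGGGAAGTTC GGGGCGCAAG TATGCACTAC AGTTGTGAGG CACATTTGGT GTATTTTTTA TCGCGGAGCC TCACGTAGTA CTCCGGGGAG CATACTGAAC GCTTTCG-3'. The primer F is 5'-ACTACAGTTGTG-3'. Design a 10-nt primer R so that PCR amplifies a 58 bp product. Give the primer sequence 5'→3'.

5'-GAGTACTACG-3'

The forward primer binds at positions 136–147, so a 58 bp product ends at position 136 + 58 − 1 = 193.
The reverse primer anneals to the top strand over positions 184–193, i.e. to CGTAGTACTC.
Its sequence written 5'→3' is the reverse complement: GAGTACTACG.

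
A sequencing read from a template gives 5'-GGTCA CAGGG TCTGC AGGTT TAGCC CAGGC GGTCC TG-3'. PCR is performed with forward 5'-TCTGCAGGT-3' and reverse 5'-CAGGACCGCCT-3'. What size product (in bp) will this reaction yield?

Forward primer TCTGCAGGT is found on the top strand at positions 11–19.
Taking the reverse complement of CAGGACCGCCT gives AGGCGGTCCTG, found at positions 27–37 on the template; the primer anneals here to the top strand with its 3' end pointing upstream.
Product length = (reverse-primer end) − (forward-primer start) + 1 = 37 − 11 + 1 = 27 bp.

27 bp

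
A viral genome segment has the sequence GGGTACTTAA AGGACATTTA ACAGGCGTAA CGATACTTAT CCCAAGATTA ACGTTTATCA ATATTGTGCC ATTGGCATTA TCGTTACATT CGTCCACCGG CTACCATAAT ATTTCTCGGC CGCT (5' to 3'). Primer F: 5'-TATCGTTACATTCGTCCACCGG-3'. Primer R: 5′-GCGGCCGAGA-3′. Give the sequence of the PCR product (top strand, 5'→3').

The forward primer matches the template at positions 79–100.
The reverse primer's reverse complement is TCTCGGCCGC, which matches the template at positions 114–123.
The product is the template from position 79 through 123 (45 bp).

5'-TATCGTTACATTCGTCCACCGGCTACCATAATATTTCTCGGCCGC-3'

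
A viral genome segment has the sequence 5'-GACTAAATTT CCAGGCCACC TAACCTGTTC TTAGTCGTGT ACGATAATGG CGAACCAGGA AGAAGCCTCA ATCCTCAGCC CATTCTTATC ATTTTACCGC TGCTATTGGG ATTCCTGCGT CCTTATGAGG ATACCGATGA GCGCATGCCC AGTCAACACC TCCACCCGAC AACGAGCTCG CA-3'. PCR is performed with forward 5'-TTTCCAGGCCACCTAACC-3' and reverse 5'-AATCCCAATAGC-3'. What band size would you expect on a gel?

106 bp

The forward primer matches the template at positions 8–25.
The reverse primer's reverse complement is GCTATTGGGATT, which matches the template at positions 102–113.
Product length = (reverse-primer end) − (forward-primer start) + 1 = 113 − 8 + 1 = 106 bp.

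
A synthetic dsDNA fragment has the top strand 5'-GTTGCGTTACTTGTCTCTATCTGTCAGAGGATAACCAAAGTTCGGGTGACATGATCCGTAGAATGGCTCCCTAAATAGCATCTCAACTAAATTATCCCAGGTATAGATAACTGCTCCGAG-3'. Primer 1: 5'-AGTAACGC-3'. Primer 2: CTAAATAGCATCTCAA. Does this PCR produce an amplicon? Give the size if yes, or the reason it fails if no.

No product — the primers' 3' ends point away from each other.

Primer 1 (AGTAACGC) has reverse complement GCGTTACT, which matches the top strand at positions 4–11; primer 1 anneals to the top strand there with its 3' end pointing upstream toward position 4.
Primer 2 (CTAAATAGCATCTCAA) matches the top strand directly at positions 71–86; it anneals to the bottom strand with its 3' end pointing downstream toward position 86.
The 3' ends diverge (primer 1 extends toward position 1, primer 2 toward position 120), so the primers never converge on a shared product.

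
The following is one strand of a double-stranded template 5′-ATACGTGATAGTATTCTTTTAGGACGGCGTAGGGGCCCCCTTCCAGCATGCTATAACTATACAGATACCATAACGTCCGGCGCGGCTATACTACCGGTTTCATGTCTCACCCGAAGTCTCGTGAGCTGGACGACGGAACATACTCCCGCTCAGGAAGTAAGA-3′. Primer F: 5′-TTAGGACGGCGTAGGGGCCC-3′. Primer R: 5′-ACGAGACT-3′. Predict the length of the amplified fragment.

Scanning the template, TTAGGACGGCGTAGGGGCCC occurs at positions 19–38; this primer anneals to the bottom strand there with its 3' end pointing downstream.
The reverse primer's reverse complement is AGTCTCGT, which matches the template at positions 115–122.
Amplicon spans positions 19–122: 104 bp.

104 bp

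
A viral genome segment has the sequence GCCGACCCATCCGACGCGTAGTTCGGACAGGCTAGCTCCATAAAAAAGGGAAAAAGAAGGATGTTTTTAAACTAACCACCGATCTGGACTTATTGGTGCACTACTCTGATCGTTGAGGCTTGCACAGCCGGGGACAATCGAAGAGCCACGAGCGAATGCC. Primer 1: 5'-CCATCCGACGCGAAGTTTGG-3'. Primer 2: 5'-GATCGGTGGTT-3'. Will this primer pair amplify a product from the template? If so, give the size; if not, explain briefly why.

No product — primer 1 has no binding site in the template.

Primer 1 (CCATCCGACGCGAAGTTTGG) does not match the top strand, and its reverse complement CCAAACTTCGCGTCGGATGG does not match either.
With no annealing site for primer 1, no amplification occurs.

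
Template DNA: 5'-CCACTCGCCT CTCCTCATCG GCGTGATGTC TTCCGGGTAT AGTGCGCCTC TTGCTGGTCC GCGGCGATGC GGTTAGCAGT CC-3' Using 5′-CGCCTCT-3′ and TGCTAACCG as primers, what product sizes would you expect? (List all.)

73 bp, 34 bp

The forward primer CGCCTCT matches the top strand at positions 6–12, 45–51.
The reverse primer's reverse complement is CGGTTAGCA, matching at positions 70–78.
Each forward site pairs with the reverse site to give a product ending at position 78: sizes 73, 34 bp.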